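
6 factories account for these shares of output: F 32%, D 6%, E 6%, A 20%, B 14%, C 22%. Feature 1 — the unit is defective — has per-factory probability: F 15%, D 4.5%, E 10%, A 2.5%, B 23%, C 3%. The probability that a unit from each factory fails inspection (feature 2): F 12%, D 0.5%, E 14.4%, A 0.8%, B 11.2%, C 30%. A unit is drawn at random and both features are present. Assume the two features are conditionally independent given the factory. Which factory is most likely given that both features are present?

F

Compute prior × likelihood for every hypothesis:
  F: 0.32 × 0.15 × 0.12 = 0.00576
  D: 0.06 × 0.045 × 0.005 = 0.0000135
  E: 0.06 × 0.1 × 0.144 = 0.000864
  A: 0.2 × 0.025 × 0.008 = 0.00004
  B: 0.14 × 0.23 × 0.112 = 0.0036064
  C: 0.22 × 0.03 × 0.3 = 0.00198
Sum = 0.0122639.
Largest term belongs to F, so F is most probable.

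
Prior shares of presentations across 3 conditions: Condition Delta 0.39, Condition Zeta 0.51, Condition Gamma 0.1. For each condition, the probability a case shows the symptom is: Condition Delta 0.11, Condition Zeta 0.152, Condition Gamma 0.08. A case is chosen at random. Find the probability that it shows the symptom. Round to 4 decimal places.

Unnormalized posteriors (prior × likelihood):
  Condition Delta: 0.39 × 0.11 = 0.0429
  Condition Zeta: 0.51 × 0.152 = 0.07752
  Condition Gamma: 0.1 × 0.08 = 0.008
P(symptomatic) = 0.0429 + 0.07752 + 0.008 = 0.12842 → 0.1284.

0.1284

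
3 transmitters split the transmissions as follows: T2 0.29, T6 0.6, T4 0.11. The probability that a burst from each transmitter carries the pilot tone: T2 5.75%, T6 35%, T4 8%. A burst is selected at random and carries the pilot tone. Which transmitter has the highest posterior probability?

T6

Compute prior × likelihood for every hypothesis:
  T2: 0.29 × 0.0575 = 0.016675
  T6: 0.6 × 0.35 = 0.21
  T4: 0.11 × 0.08 = 0.0088
Sum = 0.235475.
Largest term belongs to T6, so T6 is most probable.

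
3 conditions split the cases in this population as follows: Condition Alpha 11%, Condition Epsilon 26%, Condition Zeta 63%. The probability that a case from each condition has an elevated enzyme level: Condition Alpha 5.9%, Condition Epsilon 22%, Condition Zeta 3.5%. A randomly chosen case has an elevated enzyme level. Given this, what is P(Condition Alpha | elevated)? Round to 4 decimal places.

0.0757

Unnormalized posteriors (prior × likelihood):
  Condition Alpha: 0.11 × 0.059 = 0.00649
  Condition Epsilon: 0.26 × 0.22 = 0.0572
  Condition Zeta: 0.63 × 0.035 = 0.02205
Total = 0.08574.
P(Condition Alpha | evidence) = 0.00649 / 0.08574 ≈ 0.0757.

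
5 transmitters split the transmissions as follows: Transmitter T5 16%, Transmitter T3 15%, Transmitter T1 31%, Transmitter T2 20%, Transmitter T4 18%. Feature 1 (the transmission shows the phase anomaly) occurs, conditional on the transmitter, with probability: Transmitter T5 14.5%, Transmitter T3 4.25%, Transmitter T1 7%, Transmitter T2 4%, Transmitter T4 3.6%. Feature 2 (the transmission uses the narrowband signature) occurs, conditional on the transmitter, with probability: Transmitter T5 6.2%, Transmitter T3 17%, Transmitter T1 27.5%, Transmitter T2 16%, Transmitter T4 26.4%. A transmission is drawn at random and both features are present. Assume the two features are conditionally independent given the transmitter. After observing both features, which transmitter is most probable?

Transmitter T1

Unnormalized posteriors (prior × likelihood):
  Transmitter T5: 0.16 × 0.145 × 0.062 = 0.0014384
  Transmitter T3: 0.15 × 0.0425 × 0.17 = 0.00108375
  Transmitter T1: 0.31 × 0.07 × 0.275 = 0.0059675
  Transmitter T2: 0.2 × 0.04 × 0.16 = 0.00128
  Transmitter T4: 0.18 × 0.036 × 0.264 = 0.00171072
Sum = 0.01148037.
Largest term belongs to Transmitter T1, so Transmitter T1 is most probable.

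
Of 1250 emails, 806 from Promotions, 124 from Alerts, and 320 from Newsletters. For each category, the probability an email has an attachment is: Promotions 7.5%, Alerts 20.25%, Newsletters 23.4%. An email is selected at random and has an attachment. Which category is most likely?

Newsletters

Unnormalized posteriors (prior × likelihood):
  Promotions: 0.6448 × 0.075 = 0.04836
  Alerts: 0.0992 × 0.2025 = 0.020088
  Newsletters: 0.256 × 0.234 = 0.059904
Normalizing constant = 0.128352.
Largest term belongs to Newsletters, so Newsletters is most probable.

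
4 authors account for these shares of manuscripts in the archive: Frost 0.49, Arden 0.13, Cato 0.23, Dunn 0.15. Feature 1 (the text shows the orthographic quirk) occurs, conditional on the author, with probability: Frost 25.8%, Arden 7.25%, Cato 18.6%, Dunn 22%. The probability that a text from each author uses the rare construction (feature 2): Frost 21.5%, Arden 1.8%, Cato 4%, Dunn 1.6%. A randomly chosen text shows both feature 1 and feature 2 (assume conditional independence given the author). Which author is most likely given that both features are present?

Prior × likelihood for each hypothesis:
  Frost: 0.49 × 0.258 × 0.215 = 0.0271803
  Arden: 0.13 × 0.0725 × 0.018 = 0.00016965
  Cato: 0.23 × 0.186 × 0.04 = 0.0017112
  Dunn: 0.15 × 0.22 × 0.016 = 0.000528
Sum = 0.02958915.
Largest term belongs to Frost, so Frost is most probable.

Frost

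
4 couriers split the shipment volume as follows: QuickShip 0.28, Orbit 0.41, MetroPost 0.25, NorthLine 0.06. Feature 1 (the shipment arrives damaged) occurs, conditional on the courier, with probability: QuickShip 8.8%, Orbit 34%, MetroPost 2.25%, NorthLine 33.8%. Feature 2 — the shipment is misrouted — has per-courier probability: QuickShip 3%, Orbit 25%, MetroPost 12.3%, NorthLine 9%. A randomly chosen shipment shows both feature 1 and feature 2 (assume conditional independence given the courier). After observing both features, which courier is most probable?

Orbit

Compute prior × likelihood for every hypothesis:
  QuickShip: 0.28 × 0.088 × 0.03 = 0.0007392
  Orbit: 0.41 × 0.34 × 0.25 = 0.03485
  MetroPost: 0.25 × 0.0225 × 0.123 = 0.000691875
  NorthLine: 0.06 × 0.338 × 0.09 = 0.0018252
Normalizing constant = 0.038106275.
Largest term belongs to Orbit, so Orbit is most probable.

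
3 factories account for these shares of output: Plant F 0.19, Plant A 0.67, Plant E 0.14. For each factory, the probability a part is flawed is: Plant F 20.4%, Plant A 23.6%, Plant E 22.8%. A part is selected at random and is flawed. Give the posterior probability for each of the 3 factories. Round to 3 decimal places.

Unnormalized posteriors (prior × likelihood):
  Plant F: 0.19 × 0.204 = 0.03876
  Plant A: 0.67 × 0.236 = 0.15812
  Plant E: 0.14 × 0.228 = 0.03192
Total = 0.2288.
P(Plant F | flawed) = 0.03876/0.2288 ≈ 0.169
P(Plant A | flawed) = 0.15812/0.2288 ≈ 0.691
P(Plant E | flawed) = 0.03192/0.2288 ≈ 0.140

Plant F 0.169, Plant A 0.691, Plant E 0.140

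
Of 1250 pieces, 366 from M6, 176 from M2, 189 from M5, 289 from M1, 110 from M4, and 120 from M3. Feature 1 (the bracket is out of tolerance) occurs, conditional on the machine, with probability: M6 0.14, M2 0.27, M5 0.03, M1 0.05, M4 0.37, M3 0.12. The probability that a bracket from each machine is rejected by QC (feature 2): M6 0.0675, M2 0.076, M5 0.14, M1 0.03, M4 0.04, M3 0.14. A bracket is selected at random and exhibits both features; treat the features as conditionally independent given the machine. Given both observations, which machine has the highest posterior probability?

M2

Compute prior × likelihood for every hypothesis:
  M6: 0.2928 × 0.14 × 0.0675 = 0.00276696
  M2: 0.1408 × 0.27 × 0.076 = 0.002889216
  M5: 0.1512 × 0.03 × 0.14 = 0.00063504
  M1: 0.2312 × 0.05 × 0.03 = 0.0003468
  M4: 0.088 × 0.37 × 0.04 = 0.0013024
  M3: 0.096 × 0.12 × 0.14 = 0.0016128
Sum = 0.009553216.
Largest term belongs to M2, so M2 is most probable.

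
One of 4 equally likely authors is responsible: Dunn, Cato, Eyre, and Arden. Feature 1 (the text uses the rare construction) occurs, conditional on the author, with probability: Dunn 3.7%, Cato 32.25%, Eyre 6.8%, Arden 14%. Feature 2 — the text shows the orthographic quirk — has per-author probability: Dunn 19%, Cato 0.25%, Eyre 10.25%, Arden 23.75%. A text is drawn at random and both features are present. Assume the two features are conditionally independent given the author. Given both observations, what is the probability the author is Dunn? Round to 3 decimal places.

With a uniform prior (1/4 each), posterior ∝ likelihood:
  Dunn: 0.037 × 0.19 = 0.00703
  Cato: 0.3225 × 0.0025 = 0.00080625
  Eyre: 0.068 × 0.1025 = 0.00697
  Arden: 0.14 × 0.2375 = 0.03325
Normalizing constant = 0.04805625.
P(Dunn | evidence) = 0.00703 / 0.04805625 ≈ 0.146.

0.146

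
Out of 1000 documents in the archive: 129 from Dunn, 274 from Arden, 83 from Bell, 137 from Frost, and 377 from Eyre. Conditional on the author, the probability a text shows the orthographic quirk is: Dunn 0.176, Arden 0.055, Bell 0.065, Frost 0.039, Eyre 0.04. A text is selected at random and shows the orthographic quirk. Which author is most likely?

Compute prior × likelihood for every hypothesis:
  Dunn: 0.129 × 0.176 = 0.022704
  Arden: 0.274 × 0.055 = 0.01507
  Bell: 0.083 × 0.065 = 0.005395
  Frost: 0.137 × 0.039 = 0.005343
  Eyre: 0.377 × 0.04 = 0.01508
Normalizing constant = 0.063592.
Largest term belongs to Dunn, so Dunn is most probable.

Dunn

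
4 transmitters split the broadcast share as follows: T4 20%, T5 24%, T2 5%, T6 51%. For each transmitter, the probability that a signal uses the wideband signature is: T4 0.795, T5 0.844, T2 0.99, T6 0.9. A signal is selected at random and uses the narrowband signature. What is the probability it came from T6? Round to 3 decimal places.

Taking complements, P(narrowband | each) = T4 0.205, T5 0.156, T2 0.01, T6 0.1.
By Bayes' rule, posterior ∝ prior × likelihood:
  T4: 0.2 × 0.205 = 0.041
  T5: 0.24 × 0.156 = 0.03744
  T2: 0.05 × 0.01 = 0.0005
  T6: 0.51 × 0.1 = 0.051
Sum = 0.12994.
P(T6 | evidence) = 0.051 / 0.12994 ≈ 0.392.

0.392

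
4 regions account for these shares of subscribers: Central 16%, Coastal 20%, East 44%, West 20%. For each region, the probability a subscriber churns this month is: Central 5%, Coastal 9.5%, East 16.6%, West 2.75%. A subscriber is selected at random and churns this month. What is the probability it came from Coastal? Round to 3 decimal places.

Compute prior × likelihood for every hypothesis:
  Central: 0.16 × 0.05 = 0.008
  Coastal: 0.2 × 0.095 = 0.019
  East: 0.44 × 0.166 = 0.07304
  West: 0.2 × 0.0275 = 0.0055
Sum = 0.10554.
P(Coastal | evidence) = 0.019 / 0.10554 ≈ 0.180.

0.180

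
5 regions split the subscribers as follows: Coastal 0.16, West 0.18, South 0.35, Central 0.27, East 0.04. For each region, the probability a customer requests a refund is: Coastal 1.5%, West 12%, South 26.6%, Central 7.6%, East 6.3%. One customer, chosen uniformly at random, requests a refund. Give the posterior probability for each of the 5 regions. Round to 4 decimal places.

Coastal 0.0171, West 0.1541, South 0.6643, Central 0.1464, East 0.0180

Prior × likelihood for each hypothesis:
  Coastal: 0.16 × 0.015 = 0.0024
  West: 0.18 × 0.12 = 0.0216
  South: 0.35 × 0.266 = 0.0931
  Central: 0.27 × 0.076 = 0.02052
  East: 0.04 × 0.063 = 0.00252
Normalizing constant = 0.14014.
P(Coastal | refund) = 0.0024/0.14014 ≈ 0.0171
P(West | refund) = 0.0216/0.14014 ≈ 0.1541
P(South | refund) = 0.0931/0.14014 ≈ 0.6643
P(Central | refund) = 0.02052/0.14014 ≈ 0.1464
P(East | refund) = 0.00252/0.14014 ≈ 0.0180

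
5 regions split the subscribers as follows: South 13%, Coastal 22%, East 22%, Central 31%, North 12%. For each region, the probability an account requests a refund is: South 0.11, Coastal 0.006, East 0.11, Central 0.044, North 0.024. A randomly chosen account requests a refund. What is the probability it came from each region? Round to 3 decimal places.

Unnormalized posteriors (prior × likelihood):
  South: 0.13 × 0.11 = 0.0143
  Coastal: 0.22 × 0.006 = 0.00132
  East: 0.22 × 0.11 = 0.0242
  Central: 0.31 × 0.044 = 0.01364
  North: 0.12 × 0.024 = 0.00288
Sum = 0.05634.
P(South | refund) = 0.0143/0.05634 ≈ 0.254
P(Coastal | refund) = 0.00132/0.05634 ≈ 0.023
P(East | refund) = 0.0242/0.05634 ≈ 0.430
P(Central | refund) = 0.01364/0.05634 ≈ 0.242
P(North | refund) = 0.00288/0.05634 ≈ 0.051
(Check: 0.254+0.023+0.430+0.242+0.051 = 1.000.)

South 0.254, Coastal 0.023, East 0.430, Central 0.242, North 0.051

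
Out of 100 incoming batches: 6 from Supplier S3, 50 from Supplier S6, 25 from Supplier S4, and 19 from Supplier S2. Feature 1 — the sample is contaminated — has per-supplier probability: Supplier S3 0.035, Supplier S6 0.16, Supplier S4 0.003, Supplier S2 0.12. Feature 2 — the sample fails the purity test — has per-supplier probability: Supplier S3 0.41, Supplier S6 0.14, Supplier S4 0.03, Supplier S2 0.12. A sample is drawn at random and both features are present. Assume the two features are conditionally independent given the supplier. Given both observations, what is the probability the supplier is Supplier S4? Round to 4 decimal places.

0.0015

Compute prior × likelihood for every hypothesis:
  Supplier S3: 0.06 × 0.035 × 0.41 = 0.000861
  Supplier S6: 0.5 × 0.16 × 0.14 = 0.0112
  Supplier S4: 0.25 × 0.003 × 0.03 = 0.0000225
  Supplier S2: 0.19 × 0.12 × 0.12 = 0.002736
Total = 0.0148195.
P(Supplier S4 | evidence) = 0.0000225 / 0.0148195 ≈ 0.0015.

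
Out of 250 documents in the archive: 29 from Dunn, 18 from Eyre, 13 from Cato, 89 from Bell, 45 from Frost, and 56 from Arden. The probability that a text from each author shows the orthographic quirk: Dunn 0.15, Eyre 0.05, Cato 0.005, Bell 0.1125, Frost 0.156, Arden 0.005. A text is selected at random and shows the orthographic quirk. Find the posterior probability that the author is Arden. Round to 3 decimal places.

0.012

Compute prior × likelihood for every hypothesis:
  Dunn: 0.116 × 0.15 = 0.0174
  Eyre: 0.072 × 0.05 = 0.0036
  Cato: 0.052 × 0.005 = 0.00026
  Bell: 0.356 × 0.1125 = 0.04005
  Frost: 0.18 × 0.156 = 0.02808
  Arden: 0.224 × 0.005 = 0.00112
Total = 0.09051.
P(Arden | evidence) = 0.00112 / 0.09051 ≈ 0.012.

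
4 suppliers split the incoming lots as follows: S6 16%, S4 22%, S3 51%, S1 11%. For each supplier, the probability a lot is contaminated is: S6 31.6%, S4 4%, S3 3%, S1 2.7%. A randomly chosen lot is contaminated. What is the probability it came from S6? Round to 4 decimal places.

Unnormalized posteriors (prior × likelihood):
  S6: 0.16 × 0.316 = 0.05056
  S4: 0.22 × 0.04 = 0.0088
  S3: 0.51 × 0.03 = 0.0153
  S1: 0.11 × 0.027 = 0.00297
Sum = 0.07763.
P(S6 | evidence) = 0.05056 / 0.07763 ≈ 0.6513.

0.6513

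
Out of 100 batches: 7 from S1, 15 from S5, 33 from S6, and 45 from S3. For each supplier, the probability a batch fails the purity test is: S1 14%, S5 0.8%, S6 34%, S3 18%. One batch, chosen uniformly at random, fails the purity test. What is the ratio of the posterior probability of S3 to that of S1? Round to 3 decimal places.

8.265

Unnormalized posteriors (prior × likelihood):
  S1: 0.07 × 0.14 = 0.0098
  S5: 0.15 × 0.008 = 0.0012
  S6: 0.33 × 0.34 = 0.1122
  S3: 0.45 × 0.18 = 0.081
Sum = 0.2042.
The ratio is 0.081 / 0.0098 (the normalizer cancels) = 8.265.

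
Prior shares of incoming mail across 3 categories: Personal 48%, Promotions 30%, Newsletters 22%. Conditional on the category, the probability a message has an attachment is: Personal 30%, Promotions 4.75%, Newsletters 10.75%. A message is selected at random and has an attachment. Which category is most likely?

Unnormalized posteriors (prior × likelihood):
  Personal: 0.48 × 0.3 = 0.144
  Promotions: 0.3 × 0.0475 = 0.01425
  Newsletters: 0.22 × 0.1075 = 0.02365
Total = 0.1819.
Largest term belongs to Personal, so Personal is most probable.

Personal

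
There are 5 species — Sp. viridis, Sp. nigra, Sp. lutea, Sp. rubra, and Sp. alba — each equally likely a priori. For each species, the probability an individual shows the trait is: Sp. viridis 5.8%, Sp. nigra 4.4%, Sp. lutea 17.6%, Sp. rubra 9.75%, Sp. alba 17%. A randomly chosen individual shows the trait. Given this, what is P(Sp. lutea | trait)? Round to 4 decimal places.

0.3226

With a uniform prior (1/5 each), posterior ∝ likelihood:
  Sp. viridis: 0.058
  Sp. nigra: 0.044
  Sp. lutea: 0.176
  Sp. rubra: 0.0975
  Sp. alba: 0.17
Normalizing constant = 0.5455.
P(Sp. lutea | evidence) = 0.176 / 0.5455 ≈ 0.3226.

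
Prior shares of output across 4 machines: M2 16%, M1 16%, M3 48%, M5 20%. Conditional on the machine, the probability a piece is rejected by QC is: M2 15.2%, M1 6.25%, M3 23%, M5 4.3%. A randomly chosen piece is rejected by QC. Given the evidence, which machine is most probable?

By Bayes' rule, posterior ∝ prior × likelihood:
  M2: 0.16 × 0.152 = 0.02432
  M1: 0.16 × 0.0625 = 0.01
  M3: 0.48 × 0.23 = 0.1104
  M5: 0.2 × 0.043 = 0.0086
Total = 0.15332.
Largest term belongs to M3, so M3 is most probable.

M3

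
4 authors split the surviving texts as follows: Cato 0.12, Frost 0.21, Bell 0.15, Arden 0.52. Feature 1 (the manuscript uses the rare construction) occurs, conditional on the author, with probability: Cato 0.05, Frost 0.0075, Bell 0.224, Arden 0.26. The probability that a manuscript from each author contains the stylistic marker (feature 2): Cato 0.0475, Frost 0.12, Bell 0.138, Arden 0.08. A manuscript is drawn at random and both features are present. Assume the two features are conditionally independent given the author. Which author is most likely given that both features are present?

Arden

Prior × likelihood for each hypothesis:
  Cato: 0.12 × 0.05 × 0.0475 = 0.000285
  Frost: 0.21 × 0.0075 × 0.12 = 0.000189
  Bell: 0.15 × 0.224 × 0.138 = 0.0046368
  Arden: 0.52 × 0.26 × 0.08 = 0.010816
Sum = 0.0159268.
Largest term belongs to Arden, so Arden is most probable.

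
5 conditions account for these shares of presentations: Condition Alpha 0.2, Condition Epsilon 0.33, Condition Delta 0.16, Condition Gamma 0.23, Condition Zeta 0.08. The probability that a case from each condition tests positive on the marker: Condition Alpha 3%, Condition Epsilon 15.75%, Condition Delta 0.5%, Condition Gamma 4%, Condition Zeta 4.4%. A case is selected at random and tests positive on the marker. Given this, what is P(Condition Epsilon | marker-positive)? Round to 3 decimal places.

By Bayes' rule, posterior ∝ prior × likelihood:
  Condition Alpha: 0.2 × 0.03 = 0.006
  Condition Epsilon: 0.33 × 0.1575 = 0.051975
  Condition Delta: 0.16 × 0.005 = 0.0008
  Condition Gamma: 0.23 × 0.04 = 0.0092
  Condition Zeta: 0.08 × 0.044 = 0.00352
Total = 0.071495.
P(Condition Epsilon | evidence) = 0.051975 / 0.071495 ≈ 0.727.

0.727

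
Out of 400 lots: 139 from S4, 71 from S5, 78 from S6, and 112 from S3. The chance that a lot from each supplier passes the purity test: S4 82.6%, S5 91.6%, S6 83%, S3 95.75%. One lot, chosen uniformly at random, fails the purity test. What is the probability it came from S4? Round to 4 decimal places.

0.5021

Taking complements, P(off-spec | each) = S4 0.174, S5 0.084, S6 0.17, S3 0.0425.
By Bayes' rule, posterior ∝ prior × likelihood:
  S4: 0.3475 × 0.174 = 0.060465
  S5: 0.1775 × 0.084 = 0.01491
  S6: 0.195 × 0.17 = 0.03315
  S3: 0.28 × 0.0425 = 0.0119
Normalizing constant = 0.120425.
P(S4 | evidence) = 0.060465 / 0.120425 ≈ 0.5021.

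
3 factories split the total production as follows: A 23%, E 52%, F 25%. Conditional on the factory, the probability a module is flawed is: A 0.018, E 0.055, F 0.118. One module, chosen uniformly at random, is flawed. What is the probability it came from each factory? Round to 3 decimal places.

Prior × likelihood for each hypothesis:
  A: 0.23 × 0.018 = 0.00414
  E: 0.52 × 0.055 = 0.0286
  F: 0.25 × 0.118 = 0.0295
Sum = 0.06224.
P(A | flawed) = 0.00414/0.06224 ≈ 0.067
P(E | flawed) = 0.0286/0.06224 ≈ 0.460
P(F | flawed) = 0.0295/0.06224 ≈ 0.474

A 0.067, E 0.460, F 0.474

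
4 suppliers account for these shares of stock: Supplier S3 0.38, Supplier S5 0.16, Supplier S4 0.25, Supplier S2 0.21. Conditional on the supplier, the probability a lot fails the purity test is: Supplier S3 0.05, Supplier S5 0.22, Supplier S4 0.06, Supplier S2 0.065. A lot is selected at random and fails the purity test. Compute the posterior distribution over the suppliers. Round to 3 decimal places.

Supplier S3 0.229, Supplier S5 0.425, Supplier S4 0.181, Supplier S2 0.165

By Bayes' rule, posterior ∝ prior × likelihood:
  Supplier S3: 0.38 × 0.05 = 0.019
  Supplier S5: 0.16 × 0.22 = 0.0352
  Supplier S4: 0.25 × 0.06 = 0.015
  Supplier S2: 0.21 × 0.065 = 0.01365
Normalizing constant = 0.08285.
P(Supplier S3 | off-spec) = 0.019/0.08285 ≈ 0.229
P(Supplier S5 | off-spec) = 0.0352/0.08285 ≈ 0.425
P(Supplier S4 | off-spec) = 0.015/0.08285 ≈ 0.181
P(Supplier S2 | off-spec) = 0.01365/0.08285 ≈ 0.165
(Check: 0.229+0.425+0.181+0.165 = 1.000.)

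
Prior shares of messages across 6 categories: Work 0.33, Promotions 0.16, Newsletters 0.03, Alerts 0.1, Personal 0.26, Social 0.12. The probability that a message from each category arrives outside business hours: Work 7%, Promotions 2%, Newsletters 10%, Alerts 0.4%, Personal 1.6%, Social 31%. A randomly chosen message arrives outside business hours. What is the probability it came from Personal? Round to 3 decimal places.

0.059

Prior × likelihood for each hypothesis:
  Work: 0.33 × 0.07 = 0.0231
  Promotions: 0.16 × 0.02 = 0.0032
  Newsletters: 0.03 × 0.1 = 0.003
  Alerts: 0.1 × 0.004 = 0.0004
  Personal: 0.26 × 0.016 = 0.00416
  Social: 0.12 × 0.31 = 0.0372
Normalizing constant = 0.07106.
P(Personal | evidence) = 0.00416 / 0.07106 ≈ 0.059.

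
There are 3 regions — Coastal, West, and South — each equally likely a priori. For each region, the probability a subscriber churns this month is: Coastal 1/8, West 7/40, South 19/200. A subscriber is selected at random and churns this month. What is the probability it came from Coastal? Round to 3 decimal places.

Since the prior is uniform, the posterior is proportional to the likelihood:
  Coastal: 0.125
  West: 0.175
  South: 0.095
Total = 0.395.
P(Coastal | evidence) = 0.125 / 0.395 ≈ 0.316.

0.316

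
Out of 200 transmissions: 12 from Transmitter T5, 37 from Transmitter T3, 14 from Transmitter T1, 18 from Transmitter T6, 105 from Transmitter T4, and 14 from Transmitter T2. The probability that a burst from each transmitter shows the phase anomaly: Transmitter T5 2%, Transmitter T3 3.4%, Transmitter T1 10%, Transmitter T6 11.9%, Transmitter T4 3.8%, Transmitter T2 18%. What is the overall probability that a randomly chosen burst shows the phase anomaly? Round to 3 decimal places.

Unnormalized posteriors (prior × likelihood):
  Transmitter T5: 0.06 × 0.02 = 0.0012
  Transmitter T3: 0.185 × 0.034 = 0.00629
  Transmitter T1: 0.07 × 0.1 = 0.007
  Transmitter T6: 0.09 × 0.119 = 0.01071
  Transmitter T4: 0.525 × 0.038 = 0.01995
  Transmitter T2: 0.07 × 0.18 = 0.0126
P(anomaly) = 0.0012 + 0.00629 + 0.007 + 0.01071 + 0.01995 + 0.0126 = 0.05775 → 0.058.

0.058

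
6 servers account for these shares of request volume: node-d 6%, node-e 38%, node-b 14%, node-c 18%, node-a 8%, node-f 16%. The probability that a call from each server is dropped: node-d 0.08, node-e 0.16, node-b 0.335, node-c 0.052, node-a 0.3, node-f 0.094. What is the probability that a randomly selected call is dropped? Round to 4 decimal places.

0.1609

By Bayes' rule, posterior ∝ prior × likelihood:
  node-d: 0.06 × 0.08 = 0.0048
  node-e: 0.38 × 0.16 = 0.0608
  node-b: 0.14 × 0.335 = 0.0469
  node-c: 0.18 × 0.052 = 0.00936
  node-a: 0.08 × 0.3 = 0.024
  node-f: 0.16 × 0.094 = 0.01504
P(dropped) = 0.0048 + 0.0608 + 0.0469 + 0.00936 + 0.024 + 0.01504 = 0.1609 → 0.1609.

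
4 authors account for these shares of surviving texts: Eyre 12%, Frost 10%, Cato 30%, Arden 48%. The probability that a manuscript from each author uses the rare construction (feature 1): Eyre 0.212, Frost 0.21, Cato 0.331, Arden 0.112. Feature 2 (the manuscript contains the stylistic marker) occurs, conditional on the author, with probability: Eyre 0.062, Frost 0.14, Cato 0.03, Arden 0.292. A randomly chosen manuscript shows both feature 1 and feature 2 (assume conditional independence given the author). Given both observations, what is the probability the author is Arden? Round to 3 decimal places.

0.677

Unnormalized posteriors (prior × likelihood):
  Eyre: 0.12 × 0.212 × 0.062 = 0.00157728
  Frost: 0.1 × 0.21 × 0.14 = 0.00294
  Cato: 0.3 × 0.331 × 0.03 = 0.002979
  Arden: 0.48 × 0.112 × 0.292 = 0.01569792
Total = 0.0231942.
P(Arden | evidence) = 0.01569792 / 0.0231942 ≈ 0.677.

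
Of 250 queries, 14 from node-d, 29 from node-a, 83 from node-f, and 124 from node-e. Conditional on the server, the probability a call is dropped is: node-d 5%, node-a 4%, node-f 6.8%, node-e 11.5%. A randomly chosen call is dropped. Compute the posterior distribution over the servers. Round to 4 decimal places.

node-d 0.0322, node-a 0.0533, node-f 0.2593, node-e 0.6552

Prior × likelihood for each hypothesis:
  node-d: 0.056 × 0.05 = 0.0028
  node-a: 0.116 × 0.04 = 0.00464
  node-f: 0.332 × 0.068 = 0.022576
  node-e: 0.496 × 0.115 = 0.05704
Total = 0.087056.
P(node-d | dropped) = 0.0028/0.087056 ≈ 0.0322
P(node-a | dropped) = 0.00464/0.087056 ≈ 0.0533
P(node-f | dropped) = 0.022576/0.087056 ≈ 0.2593
P(node-e | dropped) = 0.05704/0.087056 ≈ 0.6552
(Check: 0.0322+0.0533+0.2593+0.6552 = 1.0000.)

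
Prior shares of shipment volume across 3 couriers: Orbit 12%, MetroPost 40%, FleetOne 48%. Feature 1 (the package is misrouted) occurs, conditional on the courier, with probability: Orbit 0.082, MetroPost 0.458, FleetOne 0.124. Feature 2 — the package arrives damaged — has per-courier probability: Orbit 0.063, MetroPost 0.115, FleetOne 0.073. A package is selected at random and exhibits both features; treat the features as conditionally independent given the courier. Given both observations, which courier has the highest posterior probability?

Unnormalized posteriors (prior × likelihood):
  Orbit: 0.12 × 0.082 × 0.063 = 0.00061992
  MetroPost: 0.4 × 0.458 × 0.115 = 0.021068
  FleetOne: 0.48 × 0.124 × 0.073 = 0.00434496
Total = 0.02603288.
Largest term belongs to MetroPost, so MetroPost is most probable.

MetroPost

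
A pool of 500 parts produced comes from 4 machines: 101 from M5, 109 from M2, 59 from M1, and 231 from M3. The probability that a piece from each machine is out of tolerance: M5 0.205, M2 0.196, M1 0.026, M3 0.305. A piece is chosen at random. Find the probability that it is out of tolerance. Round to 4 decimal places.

0.2281

By Bayes' rule, posterior ∝ prior × likelihood:
  M5: 0.202 × 0.205 = 0.04141
  M2: 0.218 × 0.196 = 0.042728
  M1: 0.118 × 0.026 = 0.003068
  M3: 0.462 × 0.305 = 0.14091
P(oversize) = 0.04141 + 0.042728 + 0.003068 + 0.14091 = 0.228116 → 0.2281.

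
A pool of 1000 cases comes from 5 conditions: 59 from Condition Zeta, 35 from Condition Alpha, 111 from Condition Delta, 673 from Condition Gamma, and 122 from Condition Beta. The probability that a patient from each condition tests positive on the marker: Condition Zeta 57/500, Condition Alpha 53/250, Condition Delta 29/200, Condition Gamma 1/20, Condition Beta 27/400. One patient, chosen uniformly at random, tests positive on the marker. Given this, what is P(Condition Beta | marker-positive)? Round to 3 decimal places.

0.114

Compute prior × likelihood for every hypothesis:
  Condition Zeta: 0.059 × 0.114 = 0.006726
  Condition Alpha: 0.035 × 0.212 = 0.00742
  Condition Delta: 0.111 × 0.145 = 0.016095
  Condition Gamma: 0.673 × 0.05 = 0.03365
  Condition Beta: 0.122 × 0.0675 = 0.008235
Sum = 0.072126.
P(Condition Beta | evidence) = 0.008235 / 0.072126 ≈ 0.114.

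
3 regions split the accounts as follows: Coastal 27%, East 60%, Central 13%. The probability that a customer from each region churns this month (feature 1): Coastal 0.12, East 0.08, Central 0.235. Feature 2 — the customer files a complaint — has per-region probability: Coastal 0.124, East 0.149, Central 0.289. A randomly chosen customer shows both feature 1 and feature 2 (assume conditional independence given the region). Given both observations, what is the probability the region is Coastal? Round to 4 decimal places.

0.2009

Compute prior × likelihood for every hypothesis:
  Coastal: 0.27 × 0.12 × 0.124 = 0.0040176
  East: 0.6 × 0.08 × 0.149 = 0.007152
  Central: 0.13 × 0.235 × 0.289 = 0.00882895
Normalizing constant = 0.01999855.
P(Coastal | evidence) = 0.0040176 / 0.01999855 ≈ 0.2009.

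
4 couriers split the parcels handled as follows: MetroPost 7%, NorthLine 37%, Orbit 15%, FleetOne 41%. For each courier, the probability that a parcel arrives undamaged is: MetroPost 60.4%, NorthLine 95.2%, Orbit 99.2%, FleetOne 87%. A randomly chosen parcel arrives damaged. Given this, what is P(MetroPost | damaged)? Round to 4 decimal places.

0.2773

Taking complements, P(damaged | each) = MetroPost 0.396, NorthLine 0.048, Orbit 0.008, FleetOne 0.13.
By Bayes' rule, posterior ∝ prior × likelihood:
  MetroPost: 0.07 × 0.396 = 0.02772
  NorthLine: 0.37 × 0.048 = 0.01776
  Orbit: 0.15 × 0.008 = 0.0012
  FleetOne: 0.41 × 0.13 = 0.0533
Total = 0.09998.
P(MetroPost | evidence) = 0.02772 / 0.09998 ≈ 0.2773.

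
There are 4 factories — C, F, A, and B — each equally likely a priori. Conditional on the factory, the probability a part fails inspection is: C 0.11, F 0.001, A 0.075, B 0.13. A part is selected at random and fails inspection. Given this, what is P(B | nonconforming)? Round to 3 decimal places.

With a uniform prior (1/4 each), posterior ∝ likelihood:
  C: 0.11
  F: 0.001
  A: 0.075
  B: 0.13
Sum = 0.316.
P(B | evidence) = 0.13 / 0.316 ≈ 0.411.

0.411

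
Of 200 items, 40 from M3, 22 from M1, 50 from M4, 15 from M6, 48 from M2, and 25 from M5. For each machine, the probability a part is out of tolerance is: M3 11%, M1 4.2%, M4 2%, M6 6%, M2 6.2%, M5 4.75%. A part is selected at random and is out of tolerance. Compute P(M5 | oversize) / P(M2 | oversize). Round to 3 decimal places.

0.399

Unnormalized posteriors (prior × likelihood):
  M3: 0.2 × 0.11 = 0.022
  M1: 0.11 × 0.042 = 0.00462
  M4: 0.25 × 0.02 = 0.005
  M6: 0.075 × 0.06 = 0.0045
  M2: 0.24 × 0.062 = 0.01488
  M5: 0.125 × 0.0475 = 0.0059375
Total = 0.0569375.
The ratio is 0.0059375 / 0.01488 (the normalizer cancels) = 0.399.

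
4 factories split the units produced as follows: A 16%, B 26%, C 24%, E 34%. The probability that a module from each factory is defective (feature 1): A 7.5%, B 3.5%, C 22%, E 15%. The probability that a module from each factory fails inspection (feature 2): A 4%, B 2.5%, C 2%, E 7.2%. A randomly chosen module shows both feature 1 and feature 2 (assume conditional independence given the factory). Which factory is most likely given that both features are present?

Unnormalized posteriors (prior × likelihood):
  A: 0.16 × 0.075 × 0.04 = 0.00048
  B: 0.26 × 0.035 × 0.025 = 0.0002275
  C: 0.24 × 0.22 × 0.02 = 0.001056
  E: 0.34 × 0.15 × 0.072 = 0.003672
Total = 0.0054355.
Largest term belongs to E, so E is most probable.

E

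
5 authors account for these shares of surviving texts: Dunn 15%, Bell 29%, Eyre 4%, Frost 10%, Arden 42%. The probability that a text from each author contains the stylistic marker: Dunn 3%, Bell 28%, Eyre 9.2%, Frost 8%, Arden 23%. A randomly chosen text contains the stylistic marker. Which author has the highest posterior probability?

Prior × likelihood for each hypothesis:
  Dunn: 0.15 × 0.03 = 0.0045
  Bell: 0.29 × 0.28 = 0.0812
  Eyre: 0.04 × 0.092 = 0.00368
  Frost: 0.1 × 0.08 = 0.008
  Arden: 0.42 × 0.23 = 0.0966
Sum = 0.19398.
Largest term belongs to Arden, so Arden is most probable.

Arden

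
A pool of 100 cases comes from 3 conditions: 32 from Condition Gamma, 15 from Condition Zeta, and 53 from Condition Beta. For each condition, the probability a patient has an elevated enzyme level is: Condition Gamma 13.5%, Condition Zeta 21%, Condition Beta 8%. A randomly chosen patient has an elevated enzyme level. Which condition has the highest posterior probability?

Prior × likelihood for each hypothesis:
  Condition Gamma: 0.32 × 0.135 = 0.0432
  Condition Zeta: 0.15 × 0.21 = 0.0315
  Condition Beta: 0.53 × 0.08 = 0.0424
Sum = 0.1171.
Largest term belongs to Condition Gamma, so Condition Gamma is most probable.

Condition Gamma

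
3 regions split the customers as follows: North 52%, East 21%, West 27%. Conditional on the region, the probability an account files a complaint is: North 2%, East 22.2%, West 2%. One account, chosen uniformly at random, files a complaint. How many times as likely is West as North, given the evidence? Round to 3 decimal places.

0.519

Prior × likelihood for each hypothesis:
  North: 0.52 × 0.02 = 0.0104
  East: 0.21 × 0.222 = 0.04662
  West: 0.27 × 0.02 = 0.0054
Normalizing constant = 0.06242.
The ratio is 0.0054 / 0.0104 (the normalizer cancels) = 0.519.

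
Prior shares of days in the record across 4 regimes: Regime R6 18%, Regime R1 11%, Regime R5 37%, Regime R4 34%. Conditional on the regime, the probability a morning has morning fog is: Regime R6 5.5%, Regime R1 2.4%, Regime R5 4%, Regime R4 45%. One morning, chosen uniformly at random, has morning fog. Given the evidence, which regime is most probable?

Regime R4

By Bayes' rule, posterior ∝ prior × likelihood:
  Regime R6: 0.18 × 0.055 = 0.0099
  Regime R1: 0.11 × 0.024 = 0.00264
  Regime R5: 0.37 × 0.04 = 0.0148
  Regime R4: 0.34 × 0.45 = 0.153
Normalizing constant = 0.18034.
Largest term belongs to Regime R4, so Regime R4 is most probable.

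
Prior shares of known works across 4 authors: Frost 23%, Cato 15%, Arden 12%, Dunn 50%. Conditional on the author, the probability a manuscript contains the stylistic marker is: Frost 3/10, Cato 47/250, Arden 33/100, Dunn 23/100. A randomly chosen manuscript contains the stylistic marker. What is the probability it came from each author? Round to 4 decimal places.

Frost 0.2740, Cato 0.1120, Arden 0.1573, Dunn 0.4567

Unnormalized posteriors (prior × likelihood):
  Frost: 0.23 × 0.3 = 0.069
  Cato: 0.15 × 0.188 = 0.0282
  Arden: 0.12 × 0.33 = 0.0396
  Dunn: 0.5 × 0.23 = 0.115
Sum = 0.2518.
P(Frost | marker) = 0.069/0.2518 ≈ 0.2740
P(Cato | marker) = 0.0282/0.2518 ≈ 0.1120
P(Arden | marker) = 0.0396/0.2518 ≈ 0.1573
P(Dunn | marker) = 0.115/0.2518 ≈ 0.4567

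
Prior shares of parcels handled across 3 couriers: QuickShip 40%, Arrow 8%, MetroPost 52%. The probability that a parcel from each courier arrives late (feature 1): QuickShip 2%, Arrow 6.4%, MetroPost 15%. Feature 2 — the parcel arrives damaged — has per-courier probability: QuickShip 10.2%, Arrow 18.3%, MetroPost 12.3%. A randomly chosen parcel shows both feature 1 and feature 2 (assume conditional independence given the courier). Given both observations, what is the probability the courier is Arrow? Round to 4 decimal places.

0.0826

By Bayes' rule, posterior ∝ prior × likelihood:
  QuickShip: 0.4 × 0.02 × 0.102 = 0.000816
  Arrow: 0.08 × 0.064 × 0.183 = 0.00093696
  MetroPost: 0.52 × 0.15 × 0.123 = 0.009594
Total = 0.01134696.
P(Arrow | evidence) = 0.00093696 / 0.01134696 ≈ 0.0826.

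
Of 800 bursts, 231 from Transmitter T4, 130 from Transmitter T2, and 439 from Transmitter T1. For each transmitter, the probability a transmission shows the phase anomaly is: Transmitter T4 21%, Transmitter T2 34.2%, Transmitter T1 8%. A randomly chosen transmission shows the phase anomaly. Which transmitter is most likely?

Unnormalized posteriors (prior × likelihood):
  Transmitter T4: 0.28875 × 0.21 = 0.0606375
  Transmitter T2: 0.1625 × 0.342 = 0.055575
  Transmitter T1: 0.54875 × 0.08 = 0.0439
Sum = 0.1601125.
Largest term belongs to Transmitter T4, so Transmitter T4 is most probable.

Transmitter T4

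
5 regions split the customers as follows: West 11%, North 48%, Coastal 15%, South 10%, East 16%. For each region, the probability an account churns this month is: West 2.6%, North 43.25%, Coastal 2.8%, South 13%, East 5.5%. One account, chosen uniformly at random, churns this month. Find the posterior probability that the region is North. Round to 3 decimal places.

By Bayes' rule, posterior ∝ prior × likelihood:
  West: 0.11 × 0.026 = 0.00286
  North: 0.48 × 0.4325 = 0.2076
  Coastal: 0.15 × 0.028 = 0.0042
  South: 0.1 × 0.13 = 0.013
  East: 0.16 × 0.055 = 0.0088
Sum = 0.23646.
P(North | evidence) = 0.2076 / 0.23646 ≈ 0.878.

0.878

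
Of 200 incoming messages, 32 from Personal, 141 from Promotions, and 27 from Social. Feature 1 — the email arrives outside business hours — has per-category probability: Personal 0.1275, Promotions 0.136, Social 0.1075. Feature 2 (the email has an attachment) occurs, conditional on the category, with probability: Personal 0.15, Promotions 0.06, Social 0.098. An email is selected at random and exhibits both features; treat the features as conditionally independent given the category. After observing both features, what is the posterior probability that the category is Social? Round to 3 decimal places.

0.139

Compute prior × likelihood for every hypothesis:
  Personal: 0.16 × 0.1275 × 0.15 = 0.00306
  Promotions: 0.705 × 0.136 × 0.06 = 0.0057528
  Social: 0.135 × 0.1075 × 0.098 = 0.001422225
Sum = 0.010235025.
P(Social | evidence) = 0.001422225 / 0.010235025 ≈ 0.139.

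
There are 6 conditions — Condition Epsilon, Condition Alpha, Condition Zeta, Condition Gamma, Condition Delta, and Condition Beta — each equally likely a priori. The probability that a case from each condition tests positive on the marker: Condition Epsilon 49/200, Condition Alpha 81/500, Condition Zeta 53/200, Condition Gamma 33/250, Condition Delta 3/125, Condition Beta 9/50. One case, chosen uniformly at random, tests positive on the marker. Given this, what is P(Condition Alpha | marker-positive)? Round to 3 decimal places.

0.161

With a uniform prior (1/6 each), posterior ∝ likelihood:
  Condition Epsilon: 0.245
  Condition Alpha: 0.162
  Condition Zeta: 0.265
  Condition Gamma: 0.132
  Condition Delta: 0.024
  Condition Beta: 0.18
Normalizing constant = 1.008.
P(Condition Alpha | evidence) = 0.162 / 1.008 ≈ 0.161.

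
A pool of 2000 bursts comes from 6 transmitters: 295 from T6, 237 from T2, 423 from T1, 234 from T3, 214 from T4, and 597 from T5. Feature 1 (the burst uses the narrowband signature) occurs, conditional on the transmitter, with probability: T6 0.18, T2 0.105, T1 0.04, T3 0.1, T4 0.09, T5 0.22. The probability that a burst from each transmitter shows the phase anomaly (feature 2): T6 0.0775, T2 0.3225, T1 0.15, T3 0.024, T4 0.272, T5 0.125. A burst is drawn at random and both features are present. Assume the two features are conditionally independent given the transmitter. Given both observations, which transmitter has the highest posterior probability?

T5

Unnormalized posteriors (prior × likelihood):
  T6: 0.1475 × 0.18 × 0.0775 = 0.002057625
  T2: 0.1185 × 0.105 × 0.3225 = 0.00401270625
  T1: 0.2115 × 0.04 × 0.15 = 0.001269
  T3: 0.117 × 0.1 × 0.024 = 0.0002808
  T4: 0.107 × 0.09 × 0.272 = 0.00261936
  T5: 0.2985 × 0.22 × 0.125 = 0.00820875
Sum = 0.01844824125.
Largest term belongs to T5, so T5 is most probable.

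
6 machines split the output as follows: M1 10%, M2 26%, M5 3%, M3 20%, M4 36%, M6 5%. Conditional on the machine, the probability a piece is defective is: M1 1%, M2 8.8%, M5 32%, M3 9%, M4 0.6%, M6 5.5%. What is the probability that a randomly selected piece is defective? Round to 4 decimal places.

Unnormalized posteriors (prior × likelihood):
  M1: 0.1 × 0.01 = 0.001
  M2: 0.26 × 0.088 = 0.02288
  M5: 0.03 × 0.32 = 0.0096
  M3: 0.2 × 0.09 = 0.018
  M4: 0.36 × 0.006 = 0.00216
  M6: 0.05 × 0.055 = 0.00275
P(defective) = 0.001 + 0.02288 + 0.0096 + 0.018 + 0.00216 + 0.00275 = 0.05639 → 0.0564.

0.0564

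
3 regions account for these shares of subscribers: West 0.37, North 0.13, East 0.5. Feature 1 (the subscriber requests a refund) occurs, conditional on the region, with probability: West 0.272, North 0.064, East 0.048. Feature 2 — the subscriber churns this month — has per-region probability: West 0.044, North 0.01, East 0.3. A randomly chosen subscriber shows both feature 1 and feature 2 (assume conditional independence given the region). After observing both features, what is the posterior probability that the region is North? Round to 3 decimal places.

Compute prior × likelihood for every hypothesis:
  West: 0.37 × 0.272 × 0.044 = 0.00442816
  North: 0.13 × 0.064 × 0.01 = 0.0000832
  East: 0.5 × 0.048 × 0.3 = 0.0072
Normalizing constant = 0.01171136.
P(North | evidence) = 0.0000832 / 0.01171136 ≈ 0.007.

0.007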